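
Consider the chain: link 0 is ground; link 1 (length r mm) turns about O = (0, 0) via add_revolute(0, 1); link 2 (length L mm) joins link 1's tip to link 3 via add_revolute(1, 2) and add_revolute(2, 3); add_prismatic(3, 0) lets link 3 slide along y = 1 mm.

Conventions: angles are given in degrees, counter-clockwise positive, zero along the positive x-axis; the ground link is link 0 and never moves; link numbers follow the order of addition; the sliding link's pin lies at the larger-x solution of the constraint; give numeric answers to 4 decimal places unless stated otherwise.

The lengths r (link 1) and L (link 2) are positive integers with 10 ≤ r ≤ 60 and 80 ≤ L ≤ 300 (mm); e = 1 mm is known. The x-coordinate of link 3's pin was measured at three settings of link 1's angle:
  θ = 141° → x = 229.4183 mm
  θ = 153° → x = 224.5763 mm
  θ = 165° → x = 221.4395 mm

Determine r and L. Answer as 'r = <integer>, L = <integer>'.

constraint per measurement: (x − r cos θ)² + (r sin θ − e)² = L²
subtracting the θ₁ and θ₂ equations cancels the r² and L² terms:
r = (x₁² − x₂²) / (2[(x₁cos θ₁ + e sin θ₁) − (x₂cos θ₂ + e sin θ₂)]) = 49.9992 → r = 50
L² = (x₁ − r cos θ₁)² + (r sin θ₁ − e)² = 72899.9749 → L = 270.0000 → L = 270
check at θ₃=165°: x = 221.4395 (printed 221.4395) ✓

r = 50, L = 270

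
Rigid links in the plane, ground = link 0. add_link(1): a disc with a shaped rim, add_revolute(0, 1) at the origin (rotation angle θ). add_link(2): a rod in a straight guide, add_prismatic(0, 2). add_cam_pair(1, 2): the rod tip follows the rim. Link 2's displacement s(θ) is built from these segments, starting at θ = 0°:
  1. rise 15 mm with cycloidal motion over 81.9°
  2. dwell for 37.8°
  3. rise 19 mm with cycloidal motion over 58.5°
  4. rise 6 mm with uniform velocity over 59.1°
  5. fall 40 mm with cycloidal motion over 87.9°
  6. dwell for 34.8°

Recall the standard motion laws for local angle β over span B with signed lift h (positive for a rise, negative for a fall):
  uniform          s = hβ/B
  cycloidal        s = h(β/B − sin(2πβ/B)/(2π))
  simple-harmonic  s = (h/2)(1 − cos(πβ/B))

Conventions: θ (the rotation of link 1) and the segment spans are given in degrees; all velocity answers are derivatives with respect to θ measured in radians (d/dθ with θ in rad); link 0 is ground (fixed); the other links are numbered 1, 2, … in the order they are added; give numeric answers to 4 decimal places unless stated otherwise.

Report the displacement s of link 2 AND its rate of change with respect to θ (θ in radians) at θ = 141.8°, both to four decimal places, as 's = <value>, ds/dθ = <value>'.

segment 1 (0° to 81.9°, cycloidal, h = 15) is passed completely: s = 0.0000 + (15) = 15.0000
segment 2 (81.9° to 119.7°, dwell): s unchanged at 15.0000
θ = 141.8° falls in segment 3 (119.7° to 178.2°, cycloidal, h = 19): β = 141.8 − 119.7 = 22.1°, B = 58.5°; Δs = 19·(0.3778 − sin(2π·0.3778)/(2π)) = 5.0772; s = 15.0000 + 5.0772 = 20.0772
velocity in seg [119.7°–178.2°] (cycloidal), θ in radians: β = 22.1° = 0.3857 rad, B = 58.5° = 1.0210 rad; ds/dθ = (h/B)(1 − cos(2πβ/B)) = (19/1.0210)(1 − cos(2π·0.3778)) = 31.994998 mm/rad

s = 20.0772, ds/dθ = 31.9950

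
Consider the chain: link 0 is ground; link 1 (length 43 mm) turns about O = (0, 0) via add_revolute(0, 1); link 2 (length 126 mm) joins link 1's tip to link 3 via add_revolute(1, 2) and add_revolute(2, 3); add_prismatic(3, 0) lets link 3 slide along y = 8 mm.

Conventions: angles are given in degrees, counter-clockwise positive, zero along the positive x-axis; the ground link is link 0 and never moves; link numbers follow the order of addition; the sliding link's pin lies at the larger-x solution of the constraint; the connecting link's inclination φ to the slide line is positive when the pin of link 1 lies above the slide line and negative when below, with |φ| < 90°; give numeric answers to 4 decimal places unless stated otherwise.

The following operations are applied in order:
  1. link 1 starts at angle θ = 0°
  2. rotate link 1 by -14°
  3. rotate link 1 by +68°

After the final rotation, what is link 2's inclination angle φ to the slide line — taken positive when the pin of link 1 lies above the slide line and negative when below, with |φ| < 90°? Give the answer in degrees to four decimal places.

geometry: r = 43 mm, L = 126 mm, e = 8 mm; θ starts at 0°
rotate link 1 by -14°: θ ← 0° -14° = -14°
rotate link 1 by +68°: θ ← -14° +68° = 54°
h = r sin θ − e = 34.787731 − 8 = 26.787731
sin φ = h / L = 26.787731 / 126 = 0.21260104
φ = arcsin(0.21260104) = 12.274823°

12.2748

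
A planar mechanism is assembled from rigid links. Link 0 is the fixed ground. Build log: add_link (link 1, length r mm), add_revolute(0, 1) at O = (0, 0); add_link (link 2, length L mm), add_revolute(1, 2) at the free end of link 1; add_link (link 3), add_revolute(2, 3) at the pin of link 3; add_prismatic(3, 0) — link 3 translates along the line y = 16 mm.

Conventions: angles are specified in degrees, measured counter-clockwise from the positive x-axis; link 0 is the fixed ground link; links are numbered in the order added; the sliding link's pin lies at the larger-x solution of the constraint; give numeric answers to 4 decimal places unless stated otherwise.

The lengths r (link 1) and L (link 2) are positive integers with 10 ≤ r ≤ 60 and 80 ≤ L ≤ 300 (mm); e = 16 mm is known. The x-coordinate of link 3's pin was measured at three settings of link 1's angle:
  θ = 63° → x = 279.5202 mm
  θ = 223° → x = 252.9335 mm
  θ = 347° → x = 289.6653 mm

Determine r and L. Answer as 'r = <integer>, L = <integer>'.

constraint per measurement: (x − r cos θ)² + (r sin θ − e)² = L²
subtracting the θ₁ and θ₂ equations cancels the r² and L² terms:
r = (x₁² − x₂²) / (2[(x₁cos θ₁ + e sin θ₁) − (x₂cos θ₂ + e sin θ₂)]) = 21.0000 → r = 21
L² = (x₁ − r cos θ₁)² + (r sin θ₁ − e)² = 72900.0062 → L = 270.0000 → L = 270
check at θ₃=347°: x = 289.6653 (printed 289.6653) ✓

r = 21, L = 270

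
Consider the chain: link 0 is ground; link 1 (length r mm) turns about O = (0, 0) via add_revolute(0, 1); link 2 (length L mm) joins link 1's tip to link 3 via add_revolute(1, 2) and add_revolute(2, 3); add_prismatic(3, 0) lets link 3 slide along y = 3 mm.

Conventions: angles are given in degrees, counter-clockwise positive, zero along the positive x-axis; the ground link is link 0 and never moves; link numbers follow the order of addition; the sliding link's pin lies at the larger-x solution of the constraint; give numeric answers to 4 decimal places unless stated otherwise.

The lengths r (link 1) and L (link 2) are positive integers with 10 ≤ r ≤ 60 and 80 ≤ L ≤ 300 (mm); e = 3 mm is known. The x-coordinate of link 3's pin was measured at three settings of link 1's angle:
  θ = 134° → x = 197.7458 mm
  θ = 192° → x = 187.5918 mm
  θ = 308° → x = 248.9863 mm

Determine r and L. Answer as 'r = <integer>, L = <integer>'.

constraint per measurement: (x − r cos θ)² + (r sin θ − e)² = L²
subtracting the θ₁ and θ₂ equations cancels the r² and L² terms:
r = (x₁² − x₂²) / (2[(x₁cos θ₁ + e sin θ₁) − (x₂cos θ₂ + e sin θ₂)]) = 40.0004 → r = 40
L² = (x₁ − r cos θ₁)² + (r sin θ₁ − e)² = 51529.0219 → L = 227.0000 → L = 227
check at θ₃=308°: x = 248.9863 (printed 248.9863) ✓

r = 40, L = 227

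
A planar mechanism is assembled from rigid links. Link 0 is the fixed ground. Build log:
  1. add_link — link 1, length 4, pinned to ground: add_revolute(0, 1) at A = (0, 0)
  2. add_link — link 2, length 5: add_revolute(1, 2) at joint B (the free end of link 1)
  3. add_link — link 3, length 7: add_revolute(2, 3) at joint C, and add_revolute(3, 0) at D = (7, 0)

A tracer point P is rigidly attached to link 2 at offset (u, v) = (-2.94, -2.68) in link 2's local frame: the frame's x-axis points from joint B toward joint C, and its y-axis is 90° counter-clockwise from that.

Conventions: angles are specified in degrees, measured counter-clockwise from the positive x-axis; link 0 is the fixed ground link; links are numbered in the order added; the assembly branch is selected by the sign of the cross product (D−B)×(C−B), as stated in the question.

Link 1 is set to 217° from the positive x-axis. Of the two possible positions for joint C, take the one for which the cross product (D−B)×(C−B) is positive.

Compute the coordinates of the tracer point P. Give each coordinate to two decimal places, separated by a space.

A=(0,0), D=(7.00,0)
B = A + 4.00·(cos217°, sin217°) = (-3.1945, -2.4073)
|BD| = 10.4749
circle(B,5.00) ∩ circle(D,7.00): a=4.0919, h=2.8734
  candidates: C₊=(0.1274,1.3296) cross=30.099; C₋=(1.4481,-4.2634) cross=-30.099
  branch + wants cross > 0 → take C=(0.1274,1.3296) (cross=30.099)
ex = (C−B)/|BC| = (0.6644,0.7474); ey = (-0.7474,0.6644)
P = B + -2.94·ex + -2.68·ey = (-3.1449,-6.3851)

-3.14 -6.39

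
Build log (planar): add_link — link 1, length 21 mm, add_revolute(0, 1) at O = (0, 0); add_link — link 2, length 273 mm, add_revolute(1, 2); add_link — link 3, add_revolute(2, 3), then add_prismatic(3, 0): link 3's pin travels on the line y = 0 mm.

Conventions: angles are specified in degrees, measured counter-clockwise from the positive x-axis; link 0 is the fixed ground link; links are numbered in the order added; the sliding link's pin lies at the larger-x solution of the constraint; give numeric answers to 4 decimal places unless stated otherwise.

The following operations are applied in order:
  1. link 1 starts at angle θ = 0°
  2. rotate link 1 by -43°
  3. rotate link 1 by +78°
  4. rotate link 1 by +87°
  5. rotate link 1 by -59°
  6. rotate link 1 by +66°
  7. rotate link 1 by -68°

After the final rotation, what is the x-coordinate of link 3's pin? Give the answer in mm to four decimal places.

geometry: r = 21 mm, L = 273 mm, e = 0 mm; θ starts at 0°
rotate link 1 by -43°: θ ← 0° -43° = -43°
rotate link 1 by +78°: θ ← -43° +78° = 35°
rotate link 1 by +87°: θ ← 35° +87° = 122°
rotate link 1 by -59°: θ ← 122° -59° = 63°
rotate link 1 by +66°: θ ← 63° +66° = 129°
rotate link 1 by -68°: θ ← 129° -68° = 61°
crank pin P = (r cos θ, r sin θ) = (10.181002, 18.367014)
h = r sin θ − e = 18.367014 − 0 = 18.367014
x = r cos θ + √(L² − h²) = 10.181002 + 272.381447 = 282.562449

282.5624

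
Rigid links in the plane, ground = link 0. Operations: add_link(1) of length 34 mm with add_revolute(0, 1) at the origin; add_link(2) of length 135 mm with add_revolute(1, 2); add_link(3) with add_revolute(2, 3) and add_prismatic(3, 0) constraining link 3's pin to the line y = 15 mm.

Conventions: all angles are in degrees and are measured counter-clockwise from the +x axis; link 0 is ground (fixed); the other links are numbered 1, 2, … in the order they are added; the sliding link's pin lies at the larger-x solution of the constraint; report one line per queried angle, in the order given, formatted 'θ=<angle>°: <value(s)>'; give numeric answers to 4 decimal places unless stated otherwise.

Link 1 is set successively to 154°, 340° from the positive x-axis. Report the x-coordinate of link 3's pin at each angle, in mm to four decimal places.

geometry: r = 34 mm, L = 135 mm, e = 15 mm
θ=154°: crank pin P = (r cos θ, r sin θ) = (-30.558998, 14.904619)
θ=154°: h = r sin θ − e = 14.904619 − 15 = -0.095381
θ=154°: x = r cos θ + √(L² − h²) = -30.558998 + 134.999966 = 104.440969
θ=340°: crank pin P = (r cos θ, r sin θ) = (31.949549, -11.628685)
θ=340°: h = r sin θ − e = -11.628685 − 15 = -26.628685
θ=340°: x = r cos θ + √(L² − h²) = 31.949549 + 132.347698 = 164.297247

θ=154°: 104.4410
θ=340°: 164.2972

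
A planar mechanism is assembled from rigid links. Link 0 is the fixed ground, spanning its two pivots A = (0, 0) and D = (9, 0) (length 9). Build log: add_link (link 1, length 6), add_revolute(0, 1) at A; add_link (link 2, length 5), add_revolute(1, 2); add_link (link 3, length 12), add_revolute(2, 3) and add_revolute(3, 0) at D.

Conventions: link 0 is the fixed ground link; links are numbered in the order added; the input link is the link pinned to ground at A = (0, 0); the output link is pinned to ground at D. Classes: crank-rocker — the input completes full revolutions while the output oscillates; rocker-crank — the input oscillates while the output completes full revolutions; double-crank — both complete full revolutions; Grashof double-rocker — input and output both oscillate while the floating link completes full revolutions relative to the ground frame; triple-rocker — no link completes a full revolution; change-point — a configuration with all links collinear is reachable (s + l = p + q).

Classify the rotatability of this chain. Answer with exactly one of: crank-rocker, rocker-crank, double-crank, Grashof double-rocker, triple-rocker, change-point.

lengths: ground=9, input=6, coupler=5, output=12
sorted: s=5 (shortest), l=12 (longest), p+q=15
s + l = 17 vs p + q = 15
s + l > p + q → non-Grashof → no link fully rotates → triple-rocker

triple-rocker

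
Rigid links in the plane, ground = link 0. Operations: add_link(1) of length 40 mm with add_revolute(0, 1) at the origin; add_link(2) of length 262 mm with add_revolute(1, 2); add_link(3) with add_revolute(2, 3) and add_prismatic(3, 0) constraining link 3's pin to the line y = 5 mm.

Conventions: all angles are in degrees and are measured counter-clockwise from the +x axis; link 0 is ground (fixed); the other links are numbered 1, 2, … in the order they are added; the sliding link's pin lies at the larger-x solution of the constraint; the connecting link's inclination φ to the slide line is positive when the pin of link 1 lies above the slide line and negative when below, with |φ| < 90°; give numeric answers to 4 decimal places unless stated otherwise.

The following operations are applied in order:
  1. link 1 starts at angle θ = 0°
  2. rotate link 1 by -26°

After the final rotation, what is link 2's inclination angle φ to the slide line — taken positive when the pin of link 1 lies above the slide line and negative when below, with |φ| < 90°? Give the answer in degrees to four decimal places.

geometry: r = 40 mm, L = 262 mm, e = 5 mm; θ starts at 0°
rotate link 1 by -26°: θ ← 0° -26° = -26°
h = r sin θ − e = -17.534846 − 5 = -22.534846
sin φ = h / L = -22.534846 / 262 = -0.08601086
φ = arcsin(-0.08601086) = -4.934156°

-4.9342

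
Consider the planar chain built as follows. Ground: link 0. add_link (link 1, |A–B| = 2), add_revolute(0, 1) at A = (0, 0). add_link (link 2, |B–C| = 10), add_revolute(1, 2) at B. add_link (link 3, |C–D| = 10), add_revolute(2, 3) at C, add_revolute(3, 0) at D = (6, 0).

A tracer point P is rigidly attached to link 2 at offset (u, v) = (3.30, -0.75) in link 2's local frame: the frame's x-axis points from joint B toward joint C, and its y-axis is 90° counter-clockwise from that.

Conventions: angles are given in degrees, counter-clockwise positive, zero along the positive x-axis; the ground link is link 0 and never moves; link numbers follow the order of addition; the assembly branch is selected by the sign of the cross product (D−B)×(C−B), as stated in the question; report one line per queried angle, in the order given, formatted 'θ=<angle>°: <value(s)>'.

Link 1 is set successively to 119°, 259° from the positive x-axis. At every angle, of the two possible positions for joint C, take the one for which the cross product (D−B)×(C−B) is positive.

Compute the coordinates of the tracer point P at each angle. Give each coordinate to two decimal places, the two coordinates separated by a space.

A=(0,0), D=(6.00,0)
θ=119°: B = A + 2.00·(cos119°, sin119°) = (-0.9696, 1.7492)
θ=119°: |BD| = 7.1858
θ=119°: circle(B,10.00) ∩ circle(D,10.00): a=3.5929, h=9.3323
θ=119°:   candidates: C₊=(4.7869,9.9262) cross=67.060; C₋=(0.2434,-8.1769) cross=-67.060
θ=119°:   branch + wants cross > 0 → take C=(4.7869,9.9262) (cross=67.060)
θ=119°: ex = (C−B)/|BC| = (0.5757,0.8177); ey = (-0.8177,0.5757)
θ=119°: P = B + 3.30·ex + -0.75·ey = (1.5433,4.0159)
θ=259°: B = A + 2.00·(cos259°, sin259°) = (-0.3816, -1.9633)
θ=259°: |BD| = 6.6768
θ=259°: circle(B,10.00) ∩ circle(D,10.00): a=3.3384, h=9.4263
θ=259°:   candidates: C₊=(0.0375,8.0280) cross=62.937; C₋=(5.5809,-9.9912) cross=-62.937
θ=259°:   branch + wants cross > 0 → take C=(0.0375,8.0280) (cross=62.937)
θ=259°: ex = (C−B)/|BC| = (0.0419,0.9991); ey = (-0.9991,0.0419)
θ=259°: P = B + 3.30·ex + -0.75·ey = (0.5060,1.3024)

θ=119°: 1.54 4.02
θ=259°: 0.51 1.30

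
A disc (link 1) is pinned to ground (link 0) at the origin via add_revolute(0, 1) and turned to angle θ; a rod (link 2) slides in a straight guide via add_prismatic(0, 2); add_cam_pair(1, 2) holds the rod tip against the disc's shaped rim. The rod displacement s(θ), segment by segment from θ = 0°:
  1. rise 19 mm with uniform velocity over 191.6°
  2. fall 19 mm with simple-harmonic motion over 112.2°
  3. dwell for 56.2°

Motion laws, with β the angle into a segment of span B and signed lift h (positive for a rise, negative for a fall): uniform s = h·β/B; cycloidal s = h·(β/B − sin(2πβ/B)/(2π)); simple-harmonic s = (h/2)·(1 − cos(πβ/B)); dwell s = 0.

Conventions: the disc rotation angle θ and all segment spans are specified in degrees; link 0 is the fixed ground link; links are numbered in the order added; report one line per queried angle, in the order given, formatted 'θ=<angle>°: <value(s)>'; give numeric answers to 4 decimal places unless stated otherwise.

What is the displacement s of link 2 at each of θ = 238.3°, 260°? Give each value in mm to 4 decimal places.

segment 1 (0° to 191.6°, uniform, h = 19) is passed completely: s = 0.0000 + (19) = 19.0000
θ = 238.3° falls in segment 2 (191.6° to 303.8°, simple-harmonic, h = -19): β = 238.3 − 191.6 = 46.7°, B = 112.2°; Δs = -19/2·(1 − cos(π·0.4162)) = -7.0284; s = 19.0000 − 7.0284 = 11.9716
θ = 260° falls in segment 2 (191.6° to 303.8°, simple-harmonic, h = -19): β = 260 − 191.6 = 68.4°, B = 112.2°; Δs = -19/2·(1 − cos(π·0.6096)) = -12.7075; s = 19.0000 − 12.7075 = 6.2925

θ=238.3°: 11.9716
θ=260°: 6.2925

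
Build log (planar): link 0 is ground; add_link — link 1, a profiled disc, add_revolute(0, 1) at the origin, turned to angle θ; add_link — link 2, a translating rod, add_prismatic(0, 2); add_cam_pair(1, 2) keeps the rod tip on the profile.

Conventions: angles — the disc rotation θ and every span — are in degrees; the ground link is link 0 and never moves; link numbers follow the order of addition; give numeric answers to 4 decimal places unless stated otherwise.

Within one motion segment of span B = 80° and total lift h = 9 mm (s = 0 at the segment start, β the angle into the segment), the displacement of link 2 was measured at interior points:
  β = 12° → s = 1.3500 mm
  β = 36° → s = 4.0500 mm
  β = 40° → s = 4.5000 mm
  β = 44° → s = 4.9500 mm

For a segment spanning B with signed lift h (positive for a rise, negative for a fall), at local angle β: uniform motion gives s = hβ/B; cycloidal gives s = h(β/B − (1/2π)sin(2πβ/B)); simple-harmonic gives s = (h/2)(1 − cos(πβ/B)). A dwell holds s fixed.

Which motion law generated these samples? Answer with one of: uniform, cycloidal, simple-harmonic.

candidates at β/B = r: uniform s = h·r (linear in β); cycloidal s = h·(r − sin(2πr)/(2π)); simple-harmonic s = (h/2)(1 − cos(πr))
β=12°: printed 1.3500 | uniform 1.3500, cycloidal 0.1912, simple-harmonic 0.4905
β=36°: printed 4.0500 | uniform 4.0500, cycloidal 3.6074, simple-harmonic 3.7960
β=40°: printed 4.5000 | uniform 4.5000, cycloidal 4.5000, simple-harmonic 4.5000
β=44°: printed 4.9500 | uniform 4.9500, cycloidal 5.3926, simple-harmonic 5.2040
only one law matches every sample → uniform

uniform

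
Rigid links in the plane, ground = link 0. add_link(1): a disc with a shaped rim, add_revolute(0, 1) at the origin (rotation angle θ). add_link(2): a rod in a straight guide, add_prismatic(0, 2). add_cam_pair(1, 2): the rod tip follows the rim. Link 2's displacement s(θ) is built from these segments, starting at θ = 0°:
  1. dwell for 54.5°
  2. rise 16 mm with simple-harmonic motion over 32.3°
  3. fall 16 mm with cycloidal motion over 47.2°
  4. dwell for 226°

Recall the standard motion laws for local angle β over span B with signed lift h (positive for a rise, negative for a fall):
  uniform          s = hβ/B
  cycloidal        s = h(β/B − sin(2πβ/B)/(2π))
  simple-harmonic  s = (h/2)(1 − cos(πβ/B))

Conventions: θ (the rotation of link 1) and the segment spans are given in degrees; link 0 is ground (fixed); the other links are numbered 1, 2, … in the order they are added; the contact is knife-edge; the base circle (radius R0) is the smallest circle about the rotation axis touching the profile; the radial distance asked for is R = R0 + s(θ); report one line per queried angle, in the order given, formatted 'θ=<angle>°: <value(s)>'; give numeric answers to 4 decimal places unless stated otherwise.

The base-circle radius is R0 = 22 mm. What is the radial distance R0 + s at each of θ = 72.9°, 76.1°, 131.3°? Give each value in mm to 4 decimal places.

segment 1 (0° to 54.5°, dwell): s unchanged at 0.0000
θ = 72.9° falls in segment 2 (54.5° to 86.8°, simple-harmonic, h = 16): β = 72.9 − 54.5 = 18.4°, B = 32.3°; Δs = 16/2·(1 − cos(π·0.5697)) = 9.7368; s = 0.0000 + 9.7368 = 9.7368
θ = 76.1° falls in segment 2 (54.5° to 86.8°, simple-harmonic, h = 16): β = 76.1 − 54.5 = 21.6°, B = 32.3°; Δs = 16/2·(1 − cos(π·0.6687)) = 12.0448; s = 0.0000 + 12.0448 = 12.0448
segment 2 (54.5° to 86.8°, simple-harmonic, h = 16) is passed completely: s = 0.0000 + (16) = 16.0000
θ = 131.3° falls in segment 3 (86.8° to 134°, cycloidal, h = -16): β = 131.3 − 86.8 = 44.5°, B = 47.2°; Δs = -16·(0.9428 − sin(2π·0.9428)/(2π)) = -15.9804; s = 16.0000 − 15.9804 = 0.0196
θ=72.9°: R = R0 + s = 22 + 9.7368 = 31.7368
θ=76.1°: R = R0 + s = 22 + 12.0448 = 34.0448
θ=131.3°: R = R0 + s = 22 + 0.0196 = 22.0196

θ=72.9°: 31.7368
θ=76.1°: 34.0448
θ=131.3°: 22.0196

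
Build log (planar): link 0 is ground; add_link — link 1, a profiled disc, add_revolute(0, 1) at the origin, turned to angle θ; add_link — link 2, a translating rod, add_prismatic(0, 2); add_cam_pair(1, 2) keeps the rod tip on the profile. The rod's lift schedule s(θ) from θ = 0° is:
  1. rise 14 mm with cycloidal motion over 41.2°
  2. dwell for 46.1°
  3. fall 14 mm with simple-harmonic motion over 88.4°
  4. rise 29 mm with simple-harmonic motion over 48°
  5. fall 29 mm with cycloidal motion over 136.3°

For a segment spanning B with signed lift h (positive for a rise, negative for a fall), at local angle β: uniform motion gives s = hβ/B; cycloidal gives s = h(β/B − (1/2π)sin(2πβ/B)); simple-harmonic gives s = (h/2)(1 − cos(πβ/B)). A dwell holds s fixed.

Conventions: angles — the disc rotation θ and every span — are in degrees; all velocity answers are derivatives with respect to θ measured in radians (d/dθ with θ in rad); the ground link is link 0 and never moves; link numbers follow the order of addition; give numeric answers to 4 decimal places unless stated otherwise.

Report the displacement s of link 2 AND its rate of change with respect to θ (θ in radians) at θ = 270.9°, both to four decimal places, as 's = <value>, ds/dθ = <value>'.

seg 1 [0°–41.2°] cycloidal, h=14: full span → s += 14 → s = 14.0000
seg 2 [41.2°–87.3°] dwell: s stays 14.0000
seg 3 [87.3°–175.7°] simple-harmonic, h=-14: full span → s += -14 → s = 0.0000
seg 4 [175.7°–223.7°] simple-harmonic, h=29: full span → s += 29 → s = 29.0000
seg 5 [223.7°–360°] cycloidal, h=-29: θ=270.9° here. β=47.2, B=136.3. -29·(0.3463 − sin(2π·0.3463)/(2π)) = -6.2464 → s = 22.7536
velocity in seg [223.7°–360°] (cycloidal), θ in radians: β = 47.2° = 0.8238 rad, B = 136.3° = 2.3789 rad; ds/dθ = (h/B)(1 − cos(2πβ/B)) = ((-29)/2.3789)(1 − cos(2π·0.3463)) = -19.124528 mm/rad

s = 22.7536, ds/dθ = -19.1245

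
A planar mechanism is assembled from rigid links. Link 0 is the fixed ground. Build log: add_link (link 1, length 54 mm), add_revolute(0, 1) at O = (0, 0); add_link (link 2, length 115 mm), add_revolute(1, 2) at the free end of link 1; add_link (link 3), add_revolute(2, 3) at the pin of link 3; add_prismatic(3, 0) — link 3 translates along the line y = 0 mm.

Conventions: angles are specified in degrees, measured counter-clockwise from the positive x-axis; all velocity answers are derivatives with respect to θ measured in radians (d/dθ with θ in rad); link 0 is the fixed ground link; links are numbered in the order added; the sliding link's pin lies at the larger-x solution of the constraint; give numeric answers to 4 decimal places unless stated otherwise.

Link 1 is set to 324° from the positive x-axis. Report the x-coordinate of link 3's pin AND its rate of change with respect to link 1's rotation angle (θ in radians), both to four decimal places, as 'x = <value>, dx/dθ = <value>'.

geometry: r = 54 mm, L = 115 mm, e = 0 mm
crank pin P = (r cos θ, r sin θ) = (43.686918, -31.740404)
h = r sin θ − e = -31.740404 − 0 = -31.740404
x = r cos θ + √(L² − h²) = 43.686918 + 110.533012 = 154.219930
dx/dθ = −r sin θ − h·r cos θ/√(L² − h²) (θ in radians; h = -31.740404) = 44.285438

x = 154.2199, dx/dθ = 44.2854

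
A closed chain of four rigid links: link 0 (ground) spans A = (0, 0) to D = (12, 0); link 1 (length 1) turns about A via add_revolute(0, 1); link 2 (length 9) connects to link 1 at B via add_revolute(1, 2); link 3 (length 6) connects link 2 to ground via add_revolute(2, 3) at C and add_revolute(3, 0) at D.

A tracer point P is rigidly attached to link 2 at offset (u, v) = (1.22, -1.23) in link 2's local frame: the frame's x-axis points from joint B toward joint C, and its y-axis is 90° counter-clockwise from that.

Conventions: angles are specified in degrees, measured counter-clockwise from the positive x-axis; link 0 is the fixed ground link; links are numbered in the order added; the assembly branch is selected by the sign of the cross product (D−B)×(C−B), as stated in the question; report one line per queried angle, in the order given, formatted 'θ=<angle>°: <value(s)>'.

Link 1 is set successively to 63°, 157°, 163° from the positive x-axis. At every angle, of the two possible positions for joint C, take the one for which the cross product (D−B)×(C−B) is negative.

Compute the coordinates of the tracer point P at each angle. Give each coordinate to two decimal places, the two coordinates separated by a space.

A=(0,0), D=(12.00,0)
θ=63°: B = A + 1.00·(cos63°, sin63°) = (0.4540, 0.8910)
θ=63°: |BD| = 11.5803
θ=63°: circle(B,9.00) ∩ circle(D,6.00): a=7.7331, h=4.6042
θ=63°:   candidates: C₊=(8.5184,4.8866) cross=53.318; C₋=(7.8099,-4.2946) cross=-53.318
θ=63°:   branch - wants cross < 0 → take C=(7.8099,-4.2946) (cross=-53.318)
θ=63°: ex = (C−B)/|BC| = (0.8173,-0.5762); ey = (0.5762,0.8173)
θ=63°: P = B + 1.22·ex + -1.23·ey = (0.7424,-0.8172)
θ=157°: B = A + 1.00·(cos157°, sin157°) = (-0.9205, 0.3907)
θ=157°: |BD| = 12.9264
θ=157°: circle(B,9.00) ∩ circle(D,6.00): a=8.2038, h=3.7010
θ=157°:   candidates: C₊=(7.3914,3.8420) cross=47.840; C₋=(7.1677,-3.5565) cross=-47.840
θ=157°:   branch - wants cross < 0 → take C=(7.1677,-3.5565) (cross=-47.840)
θ=157°: ex = (C−B)/|BC| = (0.8987,-0.4386); ey = (0.4386,0.8987)
θ=157°: P = B + 1.22·ex + -1.23·ey = (-0.3636,-1.2497)
θ=163°: B = A + 1.00·(cos163°, sin163°) = (-0.9563, 0.2924)
θ=163°: |BD| = 12.9596
θ=163°: circle(B,9.00) ∩ circle(D,6.00): a=8.2160, h=3.6739
θ=163°:   candidates: C₊=(7.3405,3.7800) cross=47.613; C₋=(7.1747,-3.5660) cross=-47.613
θ=163°:   branch - wants cross < 0 → take C=(7.1747,-3.5660) (cross=-47.613)
θ=163°: ex = (C−B)/|BC| = (0.9034,-0.4287); ey = (0.4287,0.9034)
θ=163°: P = B + 1.22·ex + -1.23·ey = (-0.3814,-1.3419)

θ=63°: 0.74 -0.82
θ=157°: -0.36 -1.25
θ=163°: -0.38 -1.34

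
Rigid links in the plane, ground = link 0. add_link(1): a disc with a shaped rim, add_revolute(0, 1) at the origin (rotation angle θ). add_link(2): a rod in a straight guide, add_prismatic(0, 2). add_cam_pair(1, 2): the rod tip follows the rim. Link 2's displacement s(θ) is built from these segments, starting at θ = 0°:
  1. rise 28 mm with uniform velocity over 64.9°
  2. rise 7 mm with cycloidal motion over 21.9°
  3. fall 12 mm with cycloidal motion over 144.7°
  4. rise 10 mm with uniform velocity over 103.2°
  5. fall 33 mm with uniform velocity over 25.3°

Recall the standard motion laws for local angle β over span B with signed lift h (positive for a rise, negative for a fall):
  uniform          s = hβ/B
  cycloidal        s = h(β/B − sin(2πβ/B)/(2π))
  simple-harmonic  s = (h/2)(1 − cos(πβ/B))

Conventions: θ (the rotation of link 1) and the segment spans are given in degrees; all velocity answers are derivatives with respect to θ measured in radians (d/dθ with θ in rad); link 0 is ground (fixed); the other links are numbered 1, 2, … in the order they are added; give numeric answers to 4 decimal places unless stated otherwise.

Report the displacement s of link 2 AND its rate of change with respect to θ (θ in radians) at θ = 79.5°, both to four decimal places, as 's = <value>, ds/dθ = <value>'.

segment 1 (0° to 64.9°, uniform, h = 28) is passed completely: s = 0.0000 + (28) = 28.0000
θ = 79.5° falls in segment 2 (64.9° to 86.8°, cycloidal, h = 7): β = 79.5 − 64.9 = 14.6°, B = 21.9°; Δs = 7·(0.6667 − sin(2π·0.6667)/(2π)) = 5.6315; s = 28.0000 + 5.6315 = 33.6315
velocity in seg [64.9°–86.8°] (cycloidal), θ in radians: β = 14.6° = 0.2548 rad, B = 21.9° = 0.3822 rad; ds/dθ = (h/B)(1 − cos(2πβ/B)) = (7/0.3822)(1 − cos(2π·0.6667)) = 27.470579 mm/rad

s = 33.6315, ds/dθ = 27.4706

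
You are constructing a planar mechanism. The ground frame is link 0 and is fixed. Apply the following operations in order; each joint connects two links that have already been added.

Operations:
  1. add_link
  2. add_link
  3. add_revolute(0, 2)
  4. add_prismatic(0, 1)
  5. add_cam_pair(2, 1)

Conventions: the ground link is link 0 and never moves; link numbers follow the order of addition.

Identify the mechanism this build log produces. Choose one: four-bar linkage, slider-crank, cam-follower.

links: 3 (incl. ground); joints: 1 revolute, 1 prismatic, 1 higher (cam) pair, forming one closed loop
3 links, revolute + prismatic + higher pair in one loop → cam-follower

cam-follower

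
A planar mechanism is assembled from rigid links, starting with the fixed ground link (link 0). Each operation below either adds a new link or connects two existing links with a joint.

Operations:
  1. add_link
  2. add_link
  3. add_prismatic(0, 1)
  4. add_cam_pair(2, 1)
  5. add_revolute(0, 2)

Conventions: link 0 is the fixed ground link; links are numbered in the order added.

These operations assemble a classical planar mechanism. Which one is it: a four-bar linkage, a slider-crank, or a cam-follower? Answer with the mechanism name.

links: 3 (incl. ground); joints: 1 revolute, 1 prismatic, 1 higher (cam) pair, forming one closed loop
3 links, revolute + prismatic + higher pair in one loop → cam-follower

cam-follower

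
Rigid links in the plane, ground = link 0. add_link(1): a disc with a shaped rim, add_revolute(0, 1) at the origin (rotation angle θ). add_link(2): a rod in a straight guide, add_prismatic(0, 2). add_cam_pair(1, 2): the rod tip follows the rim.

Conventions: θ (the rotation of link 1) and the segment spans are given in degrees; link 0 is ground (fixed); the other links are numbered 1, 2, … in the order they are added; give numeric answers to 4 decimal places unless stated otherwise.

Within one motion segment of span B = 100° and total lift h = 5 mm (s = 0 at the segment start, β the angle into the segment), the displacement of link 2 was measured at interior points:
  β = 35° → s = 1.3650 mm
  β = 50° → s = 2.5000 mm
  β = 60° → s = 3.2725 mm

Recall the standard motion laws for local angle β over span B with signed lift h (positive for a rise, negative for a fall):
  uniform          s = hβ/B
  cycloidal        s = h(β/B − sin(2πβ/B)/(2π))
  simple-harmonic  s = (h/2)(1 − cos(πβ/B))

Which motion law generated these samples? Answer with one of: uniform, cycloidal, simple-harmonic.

candidates at β/B = r: uniform s = h·r (linear in β); cycloidal s = h·(r − sin(2πr)/(2π)); simple-harmonic s = (h/2)(1 − cos(πr))
β=35°: printed 1.3650 | uniform 1.7500, cycloidal 1.1062, simple-harmonic 1.3650
β=50°: printed 2.5000 | uniform 2.5000, cycloidal 2.5000, simple-harmonic 2.5000
β=60°: printed 3.2725 | uniform 3.0000, cycloidal 3.4677, simple-harmonic 3.2725
only one law matches every sample → simple-harmonic

simple-harmonic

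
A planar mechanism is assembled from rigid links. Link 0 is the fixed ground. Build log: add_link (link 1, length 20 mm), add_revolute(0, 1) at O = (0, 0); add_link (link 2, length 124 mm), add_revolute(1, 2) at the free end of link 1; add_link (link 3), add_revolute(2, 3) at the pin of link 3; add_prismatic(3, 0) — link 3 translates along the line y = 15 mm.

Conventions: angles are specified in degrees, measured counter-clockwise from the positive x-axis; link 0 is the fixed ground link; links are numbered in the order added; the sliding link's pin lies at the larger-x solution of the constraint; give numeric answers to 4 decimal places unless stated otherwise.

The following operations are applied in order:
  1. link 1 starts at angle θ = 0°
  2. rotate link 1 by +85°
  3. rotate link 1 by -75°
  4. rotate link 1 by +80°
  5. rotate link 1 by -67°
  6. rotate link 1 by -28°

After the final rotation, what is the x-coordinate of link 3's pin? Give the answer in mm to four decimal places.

geometry: r = 20 mm, L = 124 mm, e = 15 mm; θ starts at 0°
rotate link 1 by +85°: θ ← 0° +85° = 85°
rotate link 1 by -75°: θ ← 85° -75° = 10°
rotate link 1 by +80°: θ ← 10° +80° = 90°
rotate link 1 by -67°: θ ← 90° -67° = 23°
rotate link 1 by -28°: θ ← 23° -28° = -5°
crank pin P = (r cos θ, r sin θ) = (19.923894, -1.743115)
h = r sin θ − e = -1.743115 − 15 = -16.743115
x = r cos θ + √(L² − h²) = 19.923894 + 122.864430 = 142.788324

142.7883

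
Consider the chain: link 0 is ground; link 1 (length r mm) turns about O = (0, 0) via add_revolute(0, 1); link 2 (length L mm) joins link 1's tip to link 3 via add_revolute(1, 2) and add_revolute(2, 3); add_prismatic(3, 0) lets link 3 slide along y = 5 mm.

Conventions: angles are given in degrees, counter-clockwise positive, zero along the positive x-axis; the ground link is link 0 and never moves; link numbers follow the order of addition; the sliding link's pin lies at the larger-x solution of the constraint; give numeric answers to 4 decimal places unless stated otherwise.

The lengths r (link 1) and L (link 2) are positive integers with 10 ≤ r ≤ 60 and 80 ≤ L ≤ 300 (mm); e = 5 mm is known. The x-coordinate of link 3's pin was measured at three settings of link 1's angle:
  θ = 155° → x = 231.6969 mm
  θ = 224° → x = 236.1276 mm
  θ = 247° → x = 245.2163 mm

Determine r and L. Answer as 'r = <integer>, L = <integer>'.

constraint per measurement: (x − r cos θ)² + (r sin θ − e)² = L²
subtracting the θ₁ and θ₂ equations cancels the r² and L² terms:
r = (x₁² − x₂²) / (2[(x₁cos θ₁ + e sin θ₁) − (x₂cos θ₂ + e sin θ₂)]) = 30.0001 → r = 30
L² = (x₁ − r cos θ₁)² + (r sin θ₁ − e)² = 67080.9903 → L = 259.0000 → L = 259
check at θ₃=247°: x = 245.2163 (printed 245.2163) ✓

r = 30, L = 259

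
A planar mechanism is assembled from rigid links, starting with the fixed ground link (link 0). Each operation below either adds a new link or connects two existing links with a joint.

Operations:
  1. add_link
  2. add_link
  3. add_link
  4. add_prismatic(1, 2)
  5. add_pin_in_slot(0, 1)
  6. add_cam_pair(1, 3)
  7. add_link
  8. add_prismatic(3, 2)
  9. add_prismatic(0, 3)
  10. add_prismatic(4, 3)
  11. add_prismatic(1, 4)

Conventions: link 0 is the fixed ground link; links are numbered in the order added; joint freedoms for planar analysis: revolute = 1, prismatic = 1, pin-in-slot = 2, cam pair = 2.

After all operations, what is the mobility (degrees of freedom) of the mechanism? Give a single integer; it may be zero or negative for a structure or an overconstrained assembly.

L=1 J1=0 J2=0
add link → L=2 J1=0 J2=0
add link → L=3 J1=0 J2=0
add link → L=4 J1=0 J2=0
P@1,2 dof=1 J1 → L=4 J1=1 J2=0
PS@0,1 dof=2 J2 → L=4 J1=1 J2=1
C@1,3 dof=2 J2 → L=4 J1=1 J2=2
add link → L=5 J1=1 J2=2
P@3,2 dof=1 J1 → L=5 J1=2 J2=2
P@0,3 dof=1 J1 → L=5 J1=3 J2=2
P@4,3 dof=1 J1 → L=5 J1=4 J2=2
P@1,4 dof=1 J1 → L=5 J1=5 J2=2
M=3(L−1)−2J1−J2=3·4−2·5−2=0

M = 0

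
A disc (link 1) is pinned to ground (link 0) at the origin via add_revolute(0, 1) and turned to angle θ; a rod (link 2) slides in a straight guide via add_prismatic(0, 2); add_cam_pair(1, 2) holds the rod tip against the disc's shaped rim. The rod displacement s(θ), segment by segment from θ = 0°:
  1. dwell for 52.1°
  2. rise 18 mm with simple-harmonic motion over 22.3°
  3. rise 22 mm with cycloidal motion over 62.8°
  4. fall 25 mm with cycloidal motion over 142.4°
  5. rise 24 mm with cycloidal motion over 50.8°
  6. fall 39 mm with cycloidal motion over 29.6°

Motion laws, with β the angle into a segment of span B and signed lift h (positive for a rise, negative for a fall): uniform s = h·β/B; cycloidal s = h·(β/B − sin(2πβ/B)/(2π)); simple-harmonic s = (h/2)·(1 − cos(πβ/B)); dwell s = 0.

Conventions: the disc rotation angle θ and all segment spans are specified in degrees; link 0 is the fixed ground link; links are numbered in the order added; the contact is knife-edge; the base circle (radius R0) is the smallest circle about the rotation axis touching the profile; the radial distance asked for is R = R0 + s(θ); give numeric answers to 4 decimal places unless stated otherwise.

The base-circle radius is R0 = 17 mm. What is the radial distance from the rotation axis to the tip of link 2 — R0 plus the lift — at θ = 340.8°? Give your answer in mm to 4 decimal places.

segment 1 (0° to 52.1°, dwell): s unchanged at 0.0000
segment 2 (52.1° to 74.4°, simple-harmonic, h = 18) is passed completely: s = 0.0000 + (18) = 18.0000
segment 3 (74.4° to 137.2°, cycloidal, h = 22) is passed completely: s = 18.0000 + (22) = 40.0000
segment 4 (137.2° to 279.6°, cycloidal, h = -25) is passed completely: s = 40.0000 + (-25) = 15.0000
segment 5 (279.6° to 330.4°, cycloidal, h = 24) is passed completely: s = 15.0000 + (24) = 39.0000
θ = 340.8° falls in segment 6 (330.4° to 360°, cycloidal, h = -39): β = 340.8 − 330.4 = 10.4°, B = 29.6°; Δs = -39·(0.3514 − sin(2π·0.3514)/(2π)) = -8.7123; s = 39.0000 − 8.7123 = 30.2877
R = R0 + s = 17 + 30.2877 = 47.2877

47.2877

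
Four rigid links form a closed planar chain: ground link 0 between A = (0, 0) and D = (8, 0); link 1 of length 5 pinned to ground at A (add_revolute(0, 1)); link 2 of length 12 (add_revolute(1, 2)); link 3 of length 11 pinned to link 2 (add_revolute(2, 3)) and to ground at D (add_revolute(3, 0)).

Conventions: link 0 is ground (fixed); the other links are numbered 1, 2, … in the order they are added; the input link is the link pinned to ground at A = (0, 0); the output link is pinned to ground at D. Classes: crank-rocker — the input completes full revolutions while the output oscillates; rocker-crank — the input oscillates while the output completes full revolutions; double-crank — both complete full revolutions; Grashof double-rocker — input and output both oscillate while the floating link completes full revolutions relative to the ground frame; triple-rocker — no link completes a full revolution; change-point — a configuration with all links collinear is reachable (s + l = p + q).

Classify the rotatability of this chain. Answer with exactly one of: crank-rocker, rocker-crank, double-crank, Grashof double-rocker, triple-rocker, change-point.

lengths: ground=8, input=5, coupler=12, output=11
sorted: s=5 (shortest), l=12 (longest), p+q=19
s + l = 17 vs p + q = 19
s + l < p + q (Grashof) with shortest = input link → crank-rocker

crank-rocker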